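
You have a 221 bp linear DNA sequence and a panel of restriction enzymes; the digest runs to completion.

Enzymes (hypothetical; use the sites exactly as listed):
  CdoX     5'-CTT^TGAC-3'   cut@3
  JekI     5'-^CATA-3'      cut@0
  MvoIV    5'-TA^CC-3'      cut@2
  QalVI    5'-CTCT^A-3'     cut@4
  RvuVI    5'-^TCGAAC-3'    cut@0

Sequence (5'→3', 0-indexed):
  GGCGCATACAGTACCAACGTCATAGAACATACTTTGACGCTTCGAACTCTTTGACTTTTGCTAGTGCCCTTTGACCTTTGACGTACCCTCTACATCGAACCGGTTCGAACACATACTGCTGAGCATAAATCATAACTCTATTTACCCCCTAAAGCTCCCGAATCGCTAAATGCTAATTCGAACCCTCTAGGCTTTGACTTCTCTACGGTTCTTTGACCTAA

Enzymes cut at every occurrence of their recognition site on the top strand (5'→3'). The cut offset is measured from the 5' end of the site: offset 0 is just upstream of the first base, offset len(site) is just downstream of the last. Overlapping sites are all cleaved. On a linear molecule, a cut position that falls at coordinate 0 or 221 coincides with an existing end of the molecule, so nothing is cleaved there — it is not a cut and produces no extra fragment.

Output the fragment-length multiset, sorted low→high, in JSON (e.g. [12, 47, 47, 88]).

[3,4,5,6,6,7,7,7,7,7,7,7,7,8,9,9,9,10,10,10,11,12,20,33]

Scan for sites:
  CdoX CTTTGAC/3: at [31, 48, 68, 75, 191, 210] ⇒ [34, 51, 71, 78, 194, 213]
  JekI CATA/0: at [4, 20, 27, 111, 123, 130] ⇒ [4, 20, 27, 111, 123, 130]
  MvoIV TACC/2: at [11, 83, 142] ⇒ [13, 85, 144]
  QalVI CTCTA/4: at [87, 135, 184, 200] ⇒ [91, 139, 188, 204]
  RvuVI TCGAAC/0: at [41, 94, 104, 177] ⇒ [41, 94, 104, 177]

Pooled cuts: [4, 13, 20, 27, 34, 41, 51, 71, 78, 85, 91, 94, 104, 111, 123, 130, 139, 144, 177, 188, 194, 204, 213]

Fragments:
  [0,4): 4 bp
  [4,13): 9 bp
  [13,20): 7 bp
  [20,27): 7 bp
  [27,34): 7 bp
  [34,41): 7 bp
  [41,51): 10 bp
  [51,71): 20 bp
  [71,78): 7 bp
  [78,85): 7 bp
  [85,91): 6 bp
  [91,94): 3 bp
  [94,104): 10 bp
  [104,111): 7 bp
  [111,123): 12 bp
  [123,130): 7 bp
  [130,139): 9 bp
  [139,144): 5 bp
  [144,177): 33 bp
  [177,188): 11 bp
  [188,194): 6 bp
  [194,204): 10 bp
  [204,213): 9 bp
  [213,221): 8 bp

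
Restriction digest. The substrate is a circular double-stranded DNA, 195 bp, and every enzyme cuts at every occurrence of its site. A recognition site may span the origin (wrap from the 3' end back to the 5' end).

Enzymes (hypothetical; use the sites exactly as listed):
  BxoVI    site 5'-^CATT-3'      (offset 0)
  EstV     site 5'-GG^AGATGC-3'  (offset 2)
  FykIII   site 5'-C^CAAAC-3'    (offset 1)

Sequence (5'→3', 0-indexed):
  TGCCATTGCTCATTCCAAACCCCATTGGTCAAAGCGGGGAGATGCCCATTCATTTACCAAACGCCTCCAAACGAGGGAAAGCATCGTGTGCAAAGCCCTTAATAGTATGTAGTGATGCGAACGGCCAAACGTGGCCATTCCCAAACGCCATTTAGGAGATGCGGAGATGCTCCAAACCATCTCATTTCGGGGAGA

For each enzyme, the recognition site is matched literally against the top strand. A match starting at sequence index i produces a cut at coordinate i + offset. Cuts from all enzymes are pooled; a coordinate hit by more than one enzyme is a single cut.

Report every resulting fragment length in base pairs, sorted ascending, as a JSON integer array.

[4,5,6,6,7,7,7,7,7,8,8,8,10,10,10,10,17,58]

Site scan:
  BxoVI (CATT, off=0): starts [3, 10, 22, 46, 50, 135, 148, 182] → cuts [3, 10, 22, 46, 50, 135, 148, 182]
  EstV (GGAGATGC, off=2): starts [37, 154, 162, 190] → cuts [39, 156, 164, 192]
  FykIII (CCAAAC, off=1): starts [14, 56, 66, 124, 140, 171] → cuts [15, 57, 67, 125, 141, 172]

Pooled cuts: [3, 10, 15, 22, 39, 46, 50, 57, 67, 125, 135, 141, 148, 156, 164, 172, 182, 192]

Fragment lengths:
  3→10: 7 bp
  10→15: 5 bp
  15→22: 7 bp
  22→39: 17 bp
  39→46: 7 bp
  46→50: 4 bp
  50→57: 7 bp
  57→67: 10 bp
  67→125: 58 bp
  125→135: 10 bp
  135→141: 6 bp
  141→148: 7 bp
  148→156: 8 bp
  156→164: 8 bp
  164→172: 8 bp
  172→182: 10 bp
  182→192: 10 bp
  192→3 (wrap): 195-192+3 = 6 bp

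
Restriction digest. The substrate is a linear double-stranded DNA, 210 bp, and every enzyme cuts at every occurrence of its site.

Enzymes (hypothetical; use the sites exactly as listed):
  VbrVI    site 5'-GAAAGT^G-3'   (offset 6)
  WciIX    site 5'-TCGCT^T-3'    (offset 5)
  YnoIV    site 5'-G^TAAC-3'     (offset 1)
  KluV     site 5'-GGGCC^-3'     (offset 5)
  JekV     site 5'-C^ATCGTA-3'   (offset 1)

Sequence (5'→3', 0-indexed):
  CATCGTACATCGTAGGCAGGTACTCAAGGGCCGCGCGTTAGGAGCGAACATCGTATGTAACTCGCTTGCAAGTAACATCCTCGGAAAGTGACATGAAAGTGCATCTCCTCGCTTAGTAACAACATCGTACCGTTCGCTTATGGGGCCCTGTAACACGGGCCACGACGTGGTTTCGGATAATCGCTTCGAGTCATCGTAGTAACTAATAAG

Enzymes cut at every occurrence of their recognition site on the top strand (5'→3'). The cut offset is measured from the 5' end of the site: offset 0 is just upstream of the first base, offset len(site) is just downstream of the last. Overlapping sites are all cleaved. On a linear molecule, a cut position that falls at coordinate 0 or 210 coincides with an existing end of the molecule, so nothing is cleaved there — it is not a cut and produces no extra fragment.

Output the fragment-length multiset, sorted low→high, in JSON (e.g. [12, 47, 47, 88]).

Per-enzyme occurrences:
  VbrVI (GAAAGTG, off=6): starts [83, 94] → cuts [89, 100]
  WciIX (TCGCTT, off=5): starts [61, 108, 133, 180] → cuts [66, 113, 138, 185]
  YnoIV (GTAAC, off=1): starts [56, 71, 115, 149, 198] → cuts [57, 72, 116, 150, 199]
  KluV (GGGCC, off=5): starts [27, 142, 156] → cuts [32, 147, 161]
  JekV (CATCGTA, off=1): starts [0, 7, 48, 122, 191] → cuts [1, 8, 49, 123, 192]

Pooled cuts: [1, 8, 32, 49, 57, 66, 72, 89, 100, 113, 116, 123, 138, 147, 150, 161, 185, 192, 199]

Fragments:
  [0,1): 1 bp
  [1,8): 7 bp
  [8,32): 24 bp
  [32,49): 17 bp
  [49,57): 8 bp
  [57,66): 9 bp
  [66,72): 6 bp
  [72,89): 17 bp
  [89,100): 11 bp
  [100,113): 13 bp
  [113,116): 3 bp
  [116,123): 7 bp
  [123,138): 15 bp
  [138,147): 9 bp
  [147,150): 3 bp
  [150,161): 11 bp
  [161,185): 24 bp
  [185,192): 7 bp
  [192,199): 7 bp
  [199,210): 11 bp

[1,3,3,6,7,7,7,7,8,9,9,11,11,11,13,15,17,17,24,24]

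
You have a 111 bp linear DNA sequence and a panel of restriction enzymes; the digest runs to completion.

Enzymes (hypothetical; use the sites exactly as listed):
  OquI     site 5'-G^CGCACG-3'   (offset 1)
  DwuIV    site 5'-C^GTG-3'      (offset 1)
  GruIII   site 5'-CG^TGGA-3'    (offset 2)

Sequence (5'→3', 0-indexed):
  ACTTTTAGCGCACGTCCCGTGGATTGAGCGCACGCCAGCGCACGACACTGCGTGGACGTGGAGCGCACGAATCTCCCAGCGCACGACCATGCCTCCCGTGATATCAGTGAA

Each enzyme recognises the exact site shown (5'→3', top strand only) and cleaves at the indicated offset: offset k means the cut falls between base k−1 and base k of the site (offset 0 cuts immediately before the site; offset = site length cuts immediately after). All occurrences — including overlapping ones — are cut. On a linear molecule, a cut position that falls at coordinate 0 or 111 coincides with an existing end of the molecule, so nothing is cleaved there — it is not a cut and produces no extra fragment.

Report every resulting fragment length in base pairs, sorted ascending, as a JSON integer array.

[1,1,1,5,5,8,9,10,10,13,14,16,18]

Scan for sites:
  OquI (GCGCACG, off=1): starts [7, 27, 37, 62, 78] → cuts [8, 28, 38, 63, 79]
  DwuIV (CGTG, off=1): starts [17, 50, 56, 96] → cuts [18, 51, 57, 97]
  GruIII (CGTGGA, off=2): starts [17, 50, 56] → cuts [19, 52, 58]

All cut coordinates (distinct, sorted): [8, 18, 19, 28, 38, 51, 52, 57, 58, 63, 79, 97]

Fragments:
  [0,8): 8 bp
  [8,18): 10 bp
  [18,19): 1 bp
  [19,28): 9 bp
  [28,38): 10 bp
  [38,51): 13 bp
  [51,52): 1 bp
  [52,57): 5 bp
  [57,58): 1 bp
  [58,63): 5 bp
  [63,79): 16 bp
  [79,97): 18 bp
  [97,111): 14 bp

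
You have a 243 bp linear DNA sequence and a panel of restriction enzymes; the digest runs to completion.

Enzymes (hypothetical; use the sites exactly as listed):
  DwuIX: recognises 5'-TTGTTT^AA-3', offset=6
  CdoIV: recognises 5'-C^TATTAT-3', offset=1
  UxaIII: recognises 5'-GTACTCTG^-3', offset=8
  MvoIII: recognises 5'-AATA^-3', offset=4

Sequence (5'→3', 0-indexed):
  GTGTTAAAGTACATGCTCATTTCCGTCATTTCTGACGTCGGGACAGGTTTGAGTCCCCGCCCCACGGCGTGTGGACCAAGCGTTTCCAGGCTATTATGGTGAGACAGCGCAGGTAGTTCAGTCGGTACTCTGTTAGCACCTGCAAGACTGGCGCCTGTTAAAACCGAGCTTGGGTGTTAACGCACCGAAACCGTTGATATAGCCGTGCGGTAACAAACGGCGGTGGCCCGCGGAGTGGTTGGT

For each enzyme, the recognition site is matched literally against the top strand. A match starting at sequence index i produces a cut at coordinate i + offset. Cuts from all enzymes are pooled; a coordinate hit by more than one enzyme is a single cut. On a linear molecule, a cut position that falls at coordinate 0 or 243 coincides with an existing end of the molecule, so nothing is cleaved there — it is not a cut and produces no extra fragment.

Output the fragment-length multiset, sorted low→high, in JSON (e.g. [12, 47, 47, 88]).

Site scan:
  DwuIX (TTGTTTAA, off=6): no sites
  CdoIV CTATTAT/1: at [90] ⇒ [91]
  UxaIII GTACTCTG/8: at [124] ⇒ [132]
  MvoIII (AATA, off=4): no sites

Pooled cuts: [91, 132]

Fragments:
  [0,91): 91 bp
  [91,132): 41 bp
  [132,243): 111 bp

[41,91,111]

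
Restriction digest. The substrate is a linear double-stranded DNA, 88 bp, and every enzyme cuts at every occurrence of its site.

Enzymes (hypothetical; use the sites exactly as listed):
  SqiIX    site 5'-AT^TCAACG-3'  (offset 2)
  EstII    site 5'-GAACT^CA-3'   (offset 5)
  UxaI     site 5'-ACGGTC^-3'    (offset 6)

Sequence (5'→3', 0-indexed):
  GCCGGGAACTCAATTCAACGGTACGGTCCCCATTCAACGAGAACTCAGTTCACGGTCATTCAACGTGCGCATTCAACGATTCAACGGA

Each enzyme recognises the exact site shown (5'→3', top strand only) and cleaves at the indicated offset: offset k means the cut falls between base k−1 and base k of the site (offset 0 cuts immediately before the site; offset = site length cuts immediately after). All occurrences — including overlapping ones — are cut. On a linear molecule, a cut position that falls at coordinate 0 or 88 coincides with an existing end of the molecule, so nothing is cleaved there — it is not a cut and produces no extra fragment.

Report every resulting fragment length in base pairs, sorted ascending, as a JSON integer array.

Per-enzyme occurrences:
  SqiIX (ATTCAACG, off=2): starts [12, 31, 57, 70, 78] → cuts [14, 33, 59, 72, 80]
  EstII (GAACTCA, off=5): starts [5, 40] → cuts [10, 45]
  UxaI (ACGGTC, off=6): starts [22, 51] → cuts [28, 57]

Pooled cuts: [10, 14, 28, 33, 45, 57, 59, 72, 80]

Fragment lengths:
  [0,10): 10 bp
  [10,14): 4 bp
  [14,28): 14 bp
  [28,33): 5 bp
  [33,45): 12 bp
  [45,57): 12 bp
  [57,59): 2 bp
  [59,72): 13 bp
  [72,80): 8 bp
  [80,88): 8 bp

[2,4,5,8,8,10,12,12,13,14]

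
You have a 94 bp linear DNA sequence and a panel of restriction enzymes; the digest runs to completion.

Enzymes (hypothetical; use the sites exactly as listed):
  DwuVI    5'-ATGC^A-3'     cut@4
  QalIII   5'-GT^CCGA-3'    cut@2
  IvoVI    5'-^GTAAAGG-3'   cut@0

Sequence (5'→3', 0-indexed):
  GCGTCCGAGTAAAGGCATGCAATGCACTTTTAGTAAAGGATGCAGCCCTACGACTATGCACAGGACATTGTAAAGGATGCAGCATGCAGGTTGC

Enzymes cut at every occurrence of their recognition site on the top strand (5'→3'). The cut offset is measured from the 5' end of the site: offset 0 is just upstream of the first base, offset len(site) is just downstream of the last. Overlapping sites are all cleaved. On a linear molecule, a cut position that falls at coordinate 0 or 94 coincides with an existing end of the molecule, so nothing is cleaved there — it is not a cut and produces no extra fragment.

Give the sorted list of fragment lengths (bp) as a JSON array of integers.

Per-enzyme occurrences:
  DwuVI ATGCA/4: at [16, 21, 39, 55, 76, 83] ⇒ [20, 25, 43, 59, 80, 87]
  QalIII GTCCGA/2: at [2] ⇒ [4]
  IvoVI GTAAAGG/0: at [8, 32, 69] ⇒ [8, 32, 69]

All cut coordinates (distinct, sorted): [4, 8, 20, 25, 32, 43, 59, 69, 80, 87]

Fragment lengths:
  [0,4): 4 bp
  [4,8): 4 bp
  [8,20): 12 bp
  [20,25): 5 bp
  [25,32): 7 bp
  [32,43): 11 bp
  [43,59): 16 bp
  [59,69): 10 bp
  [69,80): 11 bp
  [80,87): 7 bp
  [87,94): 7 bp

[4,4,5,7,7,7,10,11,11,12,16]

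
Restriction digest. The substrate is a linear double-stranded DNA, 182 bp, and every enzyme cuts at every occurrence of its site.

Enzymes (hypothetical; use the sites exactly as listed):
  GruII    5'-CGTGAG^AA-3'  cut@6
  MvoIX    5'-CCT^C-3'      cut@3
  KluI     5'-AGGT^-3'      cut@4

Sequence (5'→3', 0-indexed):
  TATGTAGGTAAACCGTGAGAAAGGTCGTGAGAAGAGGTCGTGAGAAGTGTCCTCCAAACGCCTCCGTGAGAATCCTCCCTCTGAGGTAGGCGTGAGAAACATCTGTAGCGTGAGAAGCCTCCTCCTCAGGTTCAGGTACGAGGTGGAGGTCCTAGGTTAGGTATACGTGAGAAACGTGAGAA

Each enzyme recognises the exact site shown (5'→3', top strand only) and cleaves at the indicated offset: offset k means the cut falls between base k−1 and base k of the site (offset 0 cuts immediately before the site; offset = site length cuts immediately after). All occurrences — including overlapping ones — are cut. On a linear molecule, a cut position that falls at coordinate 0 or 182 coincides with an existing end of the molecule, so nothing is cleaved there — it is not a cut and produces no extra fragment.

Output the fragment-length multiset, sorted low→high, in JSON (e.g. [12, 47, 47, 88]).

[2,3,3,4,5,5,6,6,6,6,6,6,6,7,7,7,7,7,9,9,9,9,9,10,10,18]

Scan for sites:
  GruII CGTGAGAA/6: at [13, 25, 38, 64, 90, 108, 165, 174] ⇒ [19, 31, 44, 70, 96, 114, 171, 180]
  MvoIX CCTC/3: at [50, 60, 73, 77, 117, 120, 123] ⇒ [53, 63, 76, 80, 120, 123, 126]
  KluI AGGT/4: at [5, 21, 34, 83, 127, 133, 140, 146, 153, 158] ⇒ [9, 25, 38, 87, 131, 137, 144, 150, 157, 162]

Pooled cuts: [9, 19, 25, 31, 38, 44, 53, 63, 70, 76, 80, 87, 96, 114, 120, 123, 126, 131, 137, 144, 150, 157, 162, 171, 180]

Fragments:
  [0,9): 9 bp
  [9,19): 10 bp
  [19,25): 6 bp
  [25,31): 6 bp
  [31,38): 7 bp
  [38,44): 6 bp
  [44,53): 9 bp
  [53,63): 10 bp
  [63,70): 7 bp
  [70,76): 6 bp
  [76,80): 4 bp
  [80,87): 7 bp
  [87,96): 9 bp
  [96,114): 18 bp
  [114,120): 6 bp
  [120,123): 3 bp
  [123,126): 3 bp
  [126,131): 5 bp
  [131,137): 6 bp
  [137,144): 7 bp
  [144,150): 6 bp
  [150,157): 7 bp
  [157,162): 5 bp
  [162,171): 9 bp
  [171,180): 9 bp
  [180,182): 2 bp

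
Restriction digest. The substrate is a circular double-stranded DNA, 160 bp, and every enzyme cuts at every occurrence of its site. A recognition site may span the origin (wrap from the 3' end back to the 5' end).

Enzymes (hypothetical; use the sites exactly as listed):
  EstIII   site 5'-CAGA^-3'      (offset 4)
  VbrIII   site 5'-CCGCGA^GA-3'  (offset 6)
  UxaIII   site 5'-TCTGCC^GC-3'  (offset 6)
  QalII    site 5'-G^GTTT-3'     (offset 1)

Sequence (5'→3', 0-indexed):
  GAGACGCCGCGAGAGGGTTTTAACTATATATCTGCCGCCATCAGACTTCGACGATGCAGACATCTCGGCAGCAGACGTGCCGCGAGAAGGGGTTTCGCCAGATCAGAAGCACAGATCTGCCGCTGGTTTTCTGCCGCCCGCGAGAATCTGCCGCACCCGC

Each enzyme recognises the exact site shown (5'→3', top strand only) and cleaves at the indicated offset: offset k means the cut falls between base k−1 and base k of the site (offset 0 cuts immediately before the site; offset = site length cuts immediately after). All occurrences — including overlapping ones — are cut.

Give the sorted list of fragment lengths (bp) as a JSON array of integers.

[4,4,5,6,6,8,8,9,9,10,10,10,10,11,15,15,20]

Per-enzyme occurrences:
  EstIII CAGA/4: at [41, 56, 71, 98, 103, 111] ⇒ [45, 60, 75, 102, 107, 115]
  VbrIII CCGCGAGA/6: at [6, 79, 137, 156] ⇒ [2, 12, 85, 143]
  UxaIII TCTGCCGC/6: at [30, 115, 129, 146] ⇒ [36, 121, 135, 152]
  QalII GGTTT/1: at [15, 90, 124] ⇒ [16, 91, 125]

Pooled cuts: [2, 12, 16, 36, 45, 60, 75, 85, 91, 102, 107, 115, 121, 125, 135, 143, 152]

Fragment lengths:
  2→12: 10 bp
  12→16: 4 bp
  16→36: 20 bp
  36→45: 9 bp
  45→60: 15 bp
  60→75: 15 bp
  75→85: 10 bp
  85→91: 6 bp
  91→102: 11 bp
  102→107: 5 bp
  107→115: 8 bp
  115→121: 6 bp
  121→125: 4 bp
  125→135: 10 bp
  135→143: 8 bp
  143→152: 9 bp
  152→2 (wrap): 160-152+2 = 10 bp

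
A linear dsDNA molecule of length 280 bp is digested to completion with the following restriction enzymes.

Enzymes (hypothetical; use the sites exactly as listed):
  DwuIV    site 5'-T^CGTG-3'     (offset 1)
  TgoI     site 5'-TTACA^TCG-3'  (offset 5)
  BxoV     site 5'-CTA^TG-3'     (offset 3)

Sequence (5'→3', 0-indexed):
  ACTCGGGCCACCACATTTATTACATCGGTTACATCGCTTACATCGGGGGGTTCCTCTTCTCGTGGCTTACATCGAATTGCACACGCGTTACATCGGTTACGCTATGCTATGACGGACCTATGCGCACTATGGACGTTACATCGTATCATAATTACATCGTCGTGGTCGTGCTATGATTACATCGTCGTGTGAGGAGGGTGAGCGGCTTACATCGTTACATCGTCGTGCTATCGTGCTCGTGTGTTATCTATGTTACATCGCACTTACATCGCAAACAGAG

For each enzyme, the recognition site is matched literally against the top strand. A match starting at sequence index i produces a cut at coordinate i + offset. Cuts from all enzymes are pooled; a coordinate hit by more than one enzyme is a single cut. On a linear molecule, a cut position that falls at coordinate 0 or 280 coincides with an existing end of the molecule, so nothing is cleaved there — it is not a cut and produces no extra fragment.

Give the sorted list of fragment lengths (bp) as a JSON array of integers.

[4,4,4,5,6,6,7,7,8,8,8,9,9,9,11,11,11,11,12,12,13,16,18,21,24,26]

Scan for sites:
  DwuIV TCGTG/1: at [59, 159, 165, 184, 222, 230, 236] ⇒ [60, 160, 166, 185, 223, 231, 237]
  TgoI TTACATCG/5: at [19, 28, 37, 66, 87, 135, 151, 176, 206, 214, 252, 263] ⇒ [24, 33, 42, 71, 92, 140, 156, 181, 211, 219, 257, 268]
  BxoV CTATG/3: at [101, 106, 117, 126, 170, 247] ⇒ [104, 109, 120, 129, 173, 250]

All cut coordinates (distinct, sorted): [24, 33, 42, 60, 71, 92, 104, 109, 120, 129, 140, 156, 160, 166, 173, 181, 185, 211, 219, 223, 231, 237, 250, 257, 268]

Fragments:
  [0,24): 24 bp
  [24,33): 9 bp
  [33,42): 9 bp
  [42,60): 18 bp
  [60,71): 11 bp
  [71,92): 21 bp
  [92,104): 12 bp
  [104,109): 5 bp
  [109,120): 11 bp
  [120,129): 9 bp
  [129,140): 11 bp
  [140,156): 16 bp
  [156,160): 4 bp
  [160,166): 6 bp
  [166,173): 7 bp
  [173,181): 8 bp
  [181,185): 4 bp
  [185,211): 26 bp
  [211,219): 8 bp
  [219,223): 4 bp
  [223,231): 8 bp
  [231,237): 6 bp
  [237,250): 13 bp
  [250,257): 7 bp
  [257,268): 11 bp
  [268,280): 12 bp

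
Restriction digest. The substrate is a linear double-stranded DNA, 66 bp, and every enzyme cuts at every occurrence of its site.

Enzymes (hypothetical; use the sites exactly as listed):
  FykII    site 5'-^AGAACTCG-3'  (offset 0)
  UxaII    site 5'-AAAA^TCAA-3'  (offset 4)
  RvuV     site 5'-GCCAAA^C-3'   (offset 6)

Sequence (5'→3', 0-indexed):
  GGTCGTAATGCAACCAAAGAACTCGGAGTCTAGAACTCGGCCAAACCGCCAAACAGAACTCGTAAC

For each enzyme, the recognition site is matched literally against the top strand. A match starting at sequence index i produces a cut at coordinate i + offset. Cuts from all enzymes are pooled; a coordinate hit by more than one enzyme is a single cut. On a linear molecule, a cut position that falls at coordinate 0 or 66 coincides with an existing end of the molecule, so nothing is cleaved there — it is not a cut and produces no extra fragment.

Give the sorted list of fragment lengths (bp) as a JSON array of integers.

Per-enzyme occurrences:
  FykII AGAACTCG/0: at [17, 31, 54] ⇒ [17, 31, 54]
  UxaII (AAAATCAA, off=4): no sites
  RvuV GCCAAAC/6: at [39, 47] ⇒ [45, 53]

All cut coordinates (distinct, sorted): [17, 31, 45, 53, 54]

Fragment lengths:
  [0,17): 17 bp
  [17,31): 14 bp
  [31,45): 14 bp
  [45,53): 8 bp
  [53,54): 1 bp
  [54,66): 12 bp

[1,8,12,14,14,17]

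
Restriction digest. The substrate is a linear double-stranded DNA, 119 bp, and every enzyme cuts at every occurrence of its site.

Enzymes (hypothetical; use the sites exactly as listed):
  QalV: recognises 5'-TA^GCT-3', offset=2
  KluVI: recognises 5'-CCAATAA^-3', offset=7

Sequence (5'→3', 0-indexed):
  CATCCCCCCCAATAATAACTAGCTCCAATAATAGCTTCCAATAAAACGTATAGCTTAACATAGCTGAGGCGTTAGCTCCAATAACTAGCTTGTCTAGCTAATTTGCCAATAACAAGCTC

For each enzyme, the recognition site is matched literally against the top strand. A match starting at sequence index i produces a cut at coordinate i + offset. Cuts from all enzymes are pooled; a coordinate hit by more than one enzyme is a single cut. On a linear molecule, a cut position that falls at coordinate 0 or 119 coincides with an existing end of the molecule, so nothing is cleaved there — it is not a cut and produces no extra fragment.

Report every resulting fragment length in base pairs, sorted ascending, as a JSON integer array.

[2,3,6,7,8,9,10,10,10,11,12,15,16]

Scan for sites:
  QalV (TAGCT, off=2): starts [19, 31, 50, 60, 72, 85, 94] → cuts [21, 33, 52, 62, 74, 87, 96]
  KluVI (CCAATAA, off=7): starts [8, 24, 37, 77, 105] → cuts [15, 31, 44, 84, 112]

Pooled cuts: [15, 21, 31, 33, 44, 52, 62, 74, 84, 87, 96, 112]

Fragments:
  [0,15): 15 bp
  [15,21): 6 bp
  [21,31): 10 bp
  [31,33): 2 bp
  [33,44): 11 bp
  [44,52): 8 bp
  [52,62): 10 bp
  [62,74): 12 bp
  [74,84): 10 bp
  [84,87): 3 bp
  [87,96): 9 bp
  [96,112): 16 bp
  [112,119): 7 bp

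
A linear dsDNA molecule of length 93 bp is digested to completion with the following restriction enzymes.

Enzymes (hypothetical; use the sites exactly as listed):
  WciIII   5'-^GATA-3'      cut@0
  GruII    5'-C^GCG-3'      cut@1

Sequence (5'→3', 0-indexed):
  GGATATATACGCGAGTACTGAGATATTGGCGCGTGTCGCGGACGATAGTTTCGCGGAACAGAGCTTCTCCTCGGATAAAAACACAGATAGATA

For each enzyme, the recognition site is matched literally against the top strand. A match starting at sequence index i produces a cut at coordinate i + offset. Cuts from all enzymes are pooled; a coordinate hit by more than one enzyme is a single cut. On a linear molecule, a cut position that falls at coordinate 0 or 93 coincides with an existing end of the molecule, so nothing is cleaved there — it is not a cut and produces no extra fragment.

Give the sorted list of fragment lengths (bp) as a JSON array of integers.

Scan for sites:
  WciIII (GATA, off=0): starts [1, 21, 43, 73, 85, 89] → cuts [1, 21, 43, 73, 85, 89]
  GruII (CGCG, off=1): starts [9, 29, 36, 51] → cuts [10, 30, 37, 52]

All cut coordinates (distinct, sorted): [1, 10, 21, 30, 37, 43, 52, 73, 85, 89]

Fragment lengths:
  [0,1): 1 bp
  [1,10): 9 bp
  [10,21): 11 bp
  [21,30): 9 bp
  [30,37): 7 bp
  [37,43): 6 bp
  [43,52): 9 bp
  [52,73): 21 bp
  [73,85): 12 bp
  [85,89): 4 bp
  [89,93): 4 bp

[1,4,4,6,7,9,9,9,11,12,21]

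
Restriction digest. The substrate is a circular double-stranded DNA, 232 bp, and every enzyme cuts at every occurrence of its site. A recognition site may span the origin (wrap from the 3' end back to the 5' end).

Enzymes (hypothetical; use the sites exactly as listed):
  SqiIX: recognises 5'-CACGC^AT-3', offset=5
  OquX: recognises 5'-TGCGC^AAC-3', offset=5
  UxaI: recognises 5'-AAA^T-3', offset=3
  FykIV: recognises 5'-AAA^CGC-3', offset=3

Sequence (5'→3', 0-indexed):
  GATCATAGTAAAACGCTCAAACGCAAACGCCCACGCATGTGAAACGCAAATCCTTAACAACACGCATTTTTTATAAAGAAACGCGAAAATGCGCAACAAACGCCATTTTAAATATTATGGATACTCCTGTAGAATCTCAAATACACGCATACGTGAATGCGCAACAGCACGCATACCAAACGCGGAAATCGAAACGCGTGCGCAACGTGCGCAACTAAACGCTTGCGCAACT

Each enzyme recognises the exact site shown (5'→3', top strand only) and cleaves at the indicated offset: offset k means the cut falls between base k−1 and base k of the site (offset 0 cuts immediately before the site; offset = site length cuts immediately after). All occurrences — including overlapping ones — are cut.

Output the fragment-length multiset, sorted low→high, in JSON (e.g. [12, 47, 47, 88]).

Per-enzyme occurrences:
  SqiIX CACGCAT/5: at [31, 60, 143, 167] ⇒ [36, 65, 148, 172]
  OquX TGCGCAAC/5: at [89, 157, 198, 207, 223] ⇒ [94, 162, 203, 212, 228]
  UxaI AAAT/3: at [47, 86, 109, 138, 185] ⇒ [50, 89, 112, 141, 188]
  FykIV AAACGC/3: at [10, 18, 24, 41, 78, 97, 177, 191, 216] ⇒ [13, 21, 27, 44, 81, 100, 180, 194, 219]

All cut coordinates (distinct, sorted): [13, 21, 27, 36, 44, 50, 65, 81, 89, 94, 100, 112, 141, 148, 162, 172, 180, 188, 194, 203, 212, 219, 228]

Fragment lengths:
  13→21: 8 bp
  21→27: 6 bp
  27→36: 9 bp
  36→44: 8 bp
  44→50: 6 bp
  50→65: 15 bp
  65→81: 16 bp
  81→89: 8 bp
  89→94: 5 bp
  94→100: 6 bp
  100→112: 12 bp
  112→141: 29 bp
  141→148: 7 bp
  148→162: 14 bp
  162→172: 10 bp
  172→180: 8 bp
  180→188: 8 bp
  188→194: 6 bp
  194→203: 9 bp
  203→212: 9 bp
  212→219: 7 bp
  219→228: 9 bp
  228→13 (wrap): 232-228+13 = 17 bp

[5,6,6,6,6,7,7,8,8,8,8,8,9,9,9,9,10,12,14,15,16,17,29]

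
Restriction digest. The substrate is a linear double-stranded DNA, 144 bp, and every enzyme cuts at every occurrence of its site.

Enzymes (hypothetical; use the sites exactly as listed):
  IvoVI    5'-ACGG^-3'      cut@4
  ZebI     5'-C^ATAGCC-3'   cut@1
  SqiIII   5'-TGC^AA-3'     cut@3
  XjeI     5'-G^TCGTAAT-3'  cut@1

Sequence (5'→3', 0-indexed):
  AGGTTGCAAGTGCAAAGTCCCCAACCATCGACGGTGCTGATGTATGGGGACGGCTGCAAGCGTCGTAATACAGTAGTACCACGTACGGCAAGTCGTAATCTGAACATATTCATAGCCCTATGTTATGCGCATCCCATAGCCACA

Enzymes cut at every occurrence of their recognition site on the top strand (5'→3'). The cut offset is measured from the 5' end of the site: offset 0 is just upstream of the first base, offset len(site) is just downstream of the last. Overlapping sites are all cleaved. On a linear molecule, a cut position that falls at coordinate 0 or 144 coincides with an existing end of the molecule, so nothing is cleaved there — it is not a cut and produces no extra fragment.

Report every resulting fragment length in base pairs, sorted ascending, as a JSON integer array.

Site scan:
  IvoVI ACGG/4: at [30, 49, 84] ⇒ [34, 53, 88]
  ZebI CATAGCC/1: at [110, 134] ⇒ [111, 135]
  SqiIII TGCAA/3: at [4, 10, 54] ⇒ [7, 13, 57]
  XjeI GTCGTAAT/1: at [61, 91] ⇒ [62, 92]

Pooled cuts: [7, 13, 34, 53, 57, 62, 88, 92, 111, 135]

Fragments:
  [0,7): 7 bp
  [7,13): 6 bp
  [13,34): 21 bp
  [34,53): 19 bp
  [53,57): 4 bp
  [57,62): 5 bp
  [62,88): 26 bp
  [88,92): 4 bp
  [92,111): 19 bp
  [111,135): 24 bp
  [135,144): 9 bp

[4,4,5,6,7,9,19,19,21,24,26]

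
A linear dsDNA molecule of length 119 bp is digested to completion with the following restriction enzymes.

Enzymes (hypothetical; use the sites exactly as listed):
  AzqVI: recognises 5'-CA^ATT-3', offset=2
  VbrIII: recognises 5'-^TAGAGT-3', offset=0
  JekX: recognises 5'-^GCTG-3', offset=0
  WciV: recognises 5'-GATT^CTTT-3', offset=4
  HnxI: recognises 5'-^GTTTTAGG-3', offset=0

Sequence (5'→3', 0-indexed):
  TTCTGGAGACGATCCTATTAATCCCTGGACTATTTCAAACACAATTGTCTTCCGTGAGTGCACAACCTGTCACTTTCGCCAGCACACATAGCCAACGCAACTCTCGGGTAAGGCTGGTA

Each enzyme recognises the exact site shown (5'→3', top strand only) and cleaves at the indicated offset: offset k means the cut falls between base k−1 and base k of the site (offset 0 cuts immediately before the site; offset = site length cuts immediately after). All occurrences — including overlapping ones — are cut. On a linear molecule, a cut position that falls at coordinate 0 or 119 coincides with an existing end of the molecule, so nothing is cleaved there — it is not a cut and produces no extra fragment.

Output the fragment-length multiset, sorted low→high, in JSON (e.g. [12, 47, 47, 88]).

[7,43,69]

Site scan:
  AzqVI (CAATT, off=2): starts [41] → cuts [43]
  VbrIII (TAGAGT, off=0): no sites
  JekX (GCTG, off=0): starts [112] → cuts [112]
  WciV (GATTCTTT, off=4): no sites
  HnxI (GTTTTAGG, off=0): no sites

All cut coordinates (distinct, sorted): [43, 112]

Fragment lengths:
  [0,43): 43 bp
  [43,112): 69 bp
  [112,119): 7 bp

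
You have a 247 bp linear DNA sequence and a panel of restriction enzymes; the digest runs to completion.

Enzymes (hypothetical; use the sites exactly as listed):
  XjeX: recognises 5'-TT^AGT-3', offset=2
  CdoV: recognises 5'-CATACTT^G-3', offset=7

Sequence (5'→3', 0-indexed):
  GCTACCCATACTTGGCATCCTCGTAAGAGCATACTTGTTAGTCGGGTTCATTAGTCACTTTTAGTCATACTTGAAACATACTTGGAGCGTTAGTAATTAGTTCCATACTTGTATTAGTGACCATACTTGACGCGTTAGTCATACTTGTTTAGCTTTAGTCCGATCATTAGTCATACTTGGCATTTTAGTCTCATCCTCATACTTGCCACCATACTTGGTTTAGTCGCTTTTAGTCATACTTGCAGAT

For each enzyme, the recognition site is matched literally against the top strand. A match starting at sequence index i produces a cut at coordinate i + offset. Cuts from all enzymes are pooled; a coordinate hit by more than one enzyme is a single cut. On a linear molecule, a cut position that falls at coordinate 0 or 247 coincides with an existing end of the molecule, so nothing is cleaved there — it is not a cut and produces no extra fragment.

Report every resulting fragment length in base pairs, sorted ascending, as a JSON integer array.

Site scan:
  XjeX TTAGT/2: at [37, 50, 60, 89, 96, 113, 134, 154, 166, 184, 219, 229] ⇒ [39, 52, 62, 91, 98, 115, 136, 156, 168, 186, 221, 231]
  CdoV CATACTTG/7: at [6, 29, 65, 76, 103, 121, 139, 171, 197, 209, 234] ⇒ [13, 36, 72, 83, 110, 128, 146, 178, 204, 216, 241]

All cut coordinates (distinct, sorted): [13, 36, 39, 52, 62, 72, 83, 91, 98, 110, 115, 128, 136, 146, 156, 168, 178, 186, 204, 216, 221, 231, 241]

Fragment lengths:
  [0,13): 13 bp
  [13,36): 23 bp
  [36,39): 3 bp
  [39,52): 13 bp
  [52,62): 10 bp
  [62,72): 10 bp
  [72,83): 11 bp
  [83,91): 8 bp
  [91,98): 7 bp
  [98,110): 12 bp
  [110,115): 5 bp
  [115,128): 13 bp
  [128,136): 8 bp
  [136,146): 10 bp
  [146,156): 10 bp
  [156,168): 12 bp
  [168,178): 10 bp
  [178,186): 8 bp
  [186,204): 18 bp
  [204,216): 12 bp
  [216,221): 5 bp
  [221,231): 10 bp
  [231,241): 10 bp
  [241,247): 6 bp

[3,5,5,6,7,8,8,8,10,10,10,10,10,10,10,11,12,12,12,13,13,13,18,23]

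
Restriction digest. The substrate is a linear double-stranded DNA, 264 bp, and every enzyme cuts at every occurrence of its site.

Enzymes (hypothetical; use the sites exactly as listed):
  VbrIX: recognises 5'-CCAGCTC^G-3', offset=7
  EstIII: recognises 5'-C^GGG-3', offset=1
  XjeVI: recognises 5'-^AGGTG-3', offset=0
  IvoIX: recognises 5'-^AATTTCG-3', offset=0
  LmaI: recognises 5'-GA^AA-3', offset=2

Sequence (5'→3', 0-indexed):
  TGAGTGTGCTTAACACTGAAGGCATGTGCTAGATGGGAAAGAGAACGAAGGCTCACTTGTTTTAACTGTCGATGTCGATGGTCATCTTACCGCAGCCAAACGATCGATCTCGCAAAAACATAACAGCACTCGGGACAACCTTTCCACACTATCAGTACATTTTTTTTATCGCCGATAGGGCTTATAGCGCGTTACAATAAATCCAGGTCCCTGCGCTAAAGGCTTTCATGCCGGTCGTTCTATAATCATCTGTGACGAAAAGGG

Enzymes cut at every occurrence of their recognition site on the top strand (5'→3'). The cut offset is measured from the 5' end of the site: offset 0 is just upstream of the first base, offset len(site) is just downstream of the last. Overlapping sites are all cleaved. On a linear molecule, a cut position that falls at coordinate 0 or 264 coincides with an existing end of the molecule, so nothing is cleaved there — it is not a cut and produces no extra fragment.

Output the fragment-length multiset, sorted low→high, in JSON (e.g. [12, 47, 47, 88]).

[6,38,93,127]

Scan for sites:
  VbrIX (CCAGCTCG, off=7): no sites
  EstIII (CGGG, off=1): starts [130] → cuts [131]
  XjeVI (AGGTG, off=0): no sites
  IvoIX (AATTTCG, off=0): no sites
  LmaI (GAAA, off=2): starts [36, 256] → cuts [38, 258]

Pooled cuts: [38, 131, 258]

Fragment lengths:
  [0,38): 38 bp
  [38,131): 93 bp
  [131,258): 127 bp
  [258,264): 6 bp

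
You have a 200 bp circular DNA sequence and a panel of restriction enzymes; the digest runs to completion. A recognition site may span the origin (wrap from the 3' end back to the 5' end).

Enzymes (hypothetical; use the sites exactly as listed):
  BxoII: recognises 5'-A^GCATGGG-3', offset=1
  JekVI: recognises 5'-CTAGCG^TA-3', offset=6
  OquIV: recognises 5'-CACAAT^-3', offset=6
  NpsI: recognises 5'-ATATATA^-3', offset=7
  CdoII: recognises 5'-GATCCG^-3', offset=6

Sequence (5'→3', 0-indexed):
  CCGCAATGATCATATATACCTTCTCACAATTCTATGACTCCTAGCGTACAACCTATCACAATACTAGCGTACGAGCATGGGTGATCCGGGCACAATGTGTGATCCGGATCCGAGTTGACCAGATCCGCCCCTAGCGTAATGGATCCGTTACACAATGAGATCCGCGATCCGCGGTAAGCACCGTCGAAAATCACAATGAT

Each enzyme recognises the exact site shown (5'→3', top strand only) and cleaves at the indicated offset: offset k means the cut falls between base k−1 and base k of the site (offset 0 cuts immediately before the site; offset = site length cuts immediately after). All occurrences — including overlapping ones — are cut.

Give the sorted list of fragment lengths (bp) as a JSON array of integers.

[5,6,6,7,7,8,8,9,9,10,11,12,14,15,15,16,16,26]

Site scan:
  BxoII AGCATGGG/1: at [73] ⇒ [74]
  JekVI CTAGCGTA/6: at [40, 63, 130] ⇒ [46, 69, 136]
  OquIV CACAAT/6: at [24, 56, 90, 150, 191] ⇒ [30, 62, 96, 156, 197]
  NpsI ATATATA/7: at [11] ⇒ [18]
  CdoII GATCCG/6: at [82, 100, 106, 121, 141, 158, 165, 197] ⇒ [3, 88, 106, 112, 127, 147, 164, 171]

All cut coordinates (distinct, sorted): [3, 18, 30, 46, 62, 69, 74, 88, 96, 106, 112, 127, 136, 147, 156, 164, 171, 197]

Fragments:
  3→18: 15 bp
  18→30: 12 bp
  30→46: 16 bp
  46→62: 16 bp
  62→69: 7 bp
  69→74: 5 bp
  74→88: 14 bp
  88→96: 8 bp
  96→106: 10 bp
  106→112: 6 bp
  112→127: 15 bp
  127→136: 9 bp
  136→147: 11 bp
  147→156: 9 bp
  156→164: 8 bp
  164→171: 7 bp
  171→197: 26 bp
  197→3 (wrap): 200-197+3 = 6 bp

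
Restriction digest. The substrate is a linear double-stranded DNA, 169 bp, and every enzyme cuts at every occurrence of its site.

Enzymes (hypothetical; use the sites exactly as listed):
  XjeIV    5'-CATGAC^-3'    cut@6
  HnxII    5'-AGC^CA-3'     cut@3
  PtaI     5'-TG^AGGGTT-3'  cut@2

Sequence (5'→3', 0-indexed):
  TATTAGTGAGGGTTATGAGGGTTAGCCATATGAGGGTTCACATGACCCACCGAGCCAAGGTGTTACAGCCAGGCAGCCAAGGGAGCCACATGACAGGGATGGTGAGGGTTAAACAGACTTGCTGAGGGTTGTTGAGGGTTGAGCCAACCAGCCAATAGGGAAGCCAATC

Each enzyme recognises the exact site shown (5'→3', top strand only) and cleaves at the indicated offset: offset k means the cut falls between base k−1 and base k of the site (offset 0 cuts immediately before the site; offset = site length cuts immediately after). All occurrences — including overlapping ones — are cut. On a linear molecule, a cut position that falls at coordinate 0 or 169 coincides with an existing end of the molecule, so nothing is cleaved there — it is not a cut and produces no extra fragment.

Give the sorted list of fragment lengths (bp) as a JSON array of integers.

[5,6,8,8,8,8,9,9,9,9,10,10,10,12,14,14,20]

Site scan:
  XjeIV CATGAC/6: at [40, 88] ⇒ [46, 94]
  HnxII AGCCA/3: at [23, 52, 66, 74, 83, 141, 149, 161] ⇒ [26, 55, 69, 77, 86, 144, 152, 164]
  PtaI TGAGGGTT/2: at [6, 15, 30, 102, 122, 132] ⇒ [8, 17, 32, 104, 124, 134]

Pooled cuts: [8, 17, 26, 32, 46, 55, 69, 77, 86, 94, 104, 124, 134, 144, 152, 164]

Fragment lengths:
  [0,8): 8 bp
  [8,17): 9 bp
  [17,26): 9 bp
  [26,32): 6 bp
  [32,46): 14 bp
  [46,55): 9 bp
  [55,69): 14 bp
  [69,77): 8 bp
  [77,86): 9 bp
  [86,94): 8 bp
  [94,104): 10 bp
  [104,124): 20 bp
  [124,134): 10 bp
  [134,144): 10 bp
  [144,152): 8 bp
  [152,164): 12 bp
  [164,169): 5 bp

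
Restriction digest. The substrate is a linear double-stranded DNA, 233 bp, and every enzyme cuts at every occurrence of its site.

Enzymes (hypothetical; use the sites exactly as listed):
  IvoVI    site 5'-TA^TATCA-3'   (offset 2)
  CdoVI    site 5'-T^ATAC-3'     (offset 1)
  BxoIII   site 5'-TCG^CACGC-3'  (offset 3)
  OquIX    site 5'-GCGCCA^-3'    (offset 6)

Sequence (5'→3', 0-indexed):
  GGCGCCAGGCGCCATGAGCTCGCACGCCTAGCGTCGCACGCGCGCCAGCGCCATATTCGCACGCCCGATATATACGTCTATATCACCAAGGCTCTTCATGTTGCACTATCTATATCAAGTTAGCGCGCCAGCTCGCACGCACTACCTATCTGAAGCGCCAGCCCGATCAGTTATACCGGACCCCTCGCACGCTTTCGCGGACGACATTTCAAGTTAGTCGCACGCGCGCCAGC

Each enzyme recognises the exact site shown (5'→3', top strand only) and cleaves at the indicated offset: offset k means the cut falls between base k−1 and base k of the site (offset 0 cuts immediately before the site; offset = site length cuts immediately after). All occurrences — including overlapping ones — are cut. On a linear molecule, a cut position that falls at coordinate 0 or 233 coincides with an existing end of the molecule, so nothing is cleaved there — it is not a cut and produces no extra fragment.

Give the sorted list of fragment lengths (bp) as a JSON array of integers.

[2,5,6,6,7,7,8,9,11,11,12,12,14,15,18,25,32,33]

Site scan:
  IvoVI TATATCA/2: at [78, 110] ⇒ [80, 112]
  CdoVI TATAC/1: at [70, 171] ⇒ [71, 172]
  BxoIII TCGCACGC/3: at [19, 33, 56, 132, 184, 217] ⇒ [22, 36, 59, 135, 187, 220]
  OquIX GCGCCA/6: at [1, 8, 41, 47, 124, 154, 225] ⇒ [7, 14, 47, 53, 130, 160, 231]

All cut coordinates (distinct, sorted): [7, 14, 22, 36, 47, 53, 59, 71, 80, 112, 130, 135, 160, 172, 187, 220, 231]

Fragment lengths:
  [0,7): 7 bp
  [7,14): 7 bp
  [14,22): 8 bp
  [22,36): 14 bp
  [36,47): 11 bp
  [47,53): 6 bp
  [53,59): 6 bp
  [59,71): 12 bp
  [71,80): 9 bp
  [80,112): 32 bp
  [112,130): 18 bp
  [130,135): 5 bp
  [135,160): 25 bp
  [160,172): 12 bp
  [172,187): 15 bp
  [187,220): 33 bp
  [220,231): 11 bp
  [231,233): 2 bp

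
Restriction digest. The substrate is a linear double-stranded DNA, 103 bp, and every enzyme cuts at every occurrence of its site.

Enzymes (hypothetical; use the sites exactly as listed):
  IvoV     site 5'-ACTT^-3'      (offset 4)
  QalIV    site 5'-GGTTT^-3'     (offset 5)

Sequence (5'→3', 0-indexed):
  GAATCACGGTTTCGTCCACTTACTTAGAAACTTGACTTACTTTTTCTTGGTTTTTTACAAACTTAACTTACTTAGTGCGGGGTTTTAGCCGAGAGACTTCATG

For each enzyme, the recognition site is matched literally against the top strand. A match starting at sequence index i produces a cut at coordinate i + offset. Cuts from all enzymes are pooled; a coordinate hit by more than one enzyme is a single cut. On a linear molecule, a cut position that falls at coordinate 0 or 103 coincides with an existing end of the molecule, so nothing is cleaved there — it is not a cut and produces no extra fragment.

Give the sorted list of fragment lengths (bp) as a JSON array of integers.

[4,4,4,4,5,5,8,9,11,11,12,12,14]

Scan for sites:
  IvoV ACTT/4: at [17, 21, 29, 34, 38, 60, 65, 69, 95] ⇒ [21, 25, 33, 38, 42, 64, 69, 73, 99]
  QalIV GGTTT/5: at [7, 48, 80] ⇒ [12, 53, 85]

Pooled cuts: [12, 21, 25, 33, 38, 42, 53, 64, 69, 73, 85, 99]

Fragment lengths:
  [0,12): 12 bp
  [12,21): 9 bp
  [21,25): 4 bp
  [25,33): 8 bp
  [33,38): 5 bp
  [38,42): 4 bp
  [42,53): 11 bp
  [53,64): 11 bp
  [64,69): 5 bp
  [69,73): 4 bp
  [73,85): 12 bp
  [85,99): 14 bp
  [99,103): 4 bp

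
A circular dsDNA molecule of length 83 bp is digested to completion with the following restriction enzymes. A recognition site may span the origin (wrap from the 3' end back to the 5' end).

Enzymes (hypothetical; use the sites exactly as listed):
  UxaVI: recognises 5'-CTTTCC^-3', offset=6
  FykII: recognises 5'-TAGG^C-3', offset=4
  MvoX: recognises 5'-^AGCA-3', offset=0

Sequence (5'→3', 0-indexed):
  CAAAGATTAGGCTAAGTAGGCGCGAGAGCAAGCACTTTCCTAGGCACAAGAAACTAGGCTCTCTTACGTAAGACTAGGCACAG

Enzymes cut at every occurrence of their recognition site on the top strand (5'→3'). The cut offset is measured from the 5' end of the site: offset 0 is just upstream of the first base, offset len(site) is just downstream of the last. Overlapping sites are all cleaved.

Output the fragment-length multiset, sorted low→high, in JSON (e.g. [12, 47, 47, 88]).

Site scan:
  UxaVI CTTTCC/6: at [34] ⇒ [40]
  FykII TAGGC/4: at [7, 16, 40, 54, 74] ⇒ [11, 20, 44, 58, 78]
  MvoX AGCA/0: at [26, 30, 81] ⇒ [26, 30, 81]

All cut coordinates (distinct, sorted): [11, 20, 26, 30, 40, 44, 58, 78, 81]

Fragment lengths:
  11→20: 9 bp
  20→26: 6 bp
  26→30: 4 bp
  30→40: 10 bp
  40→44: 4 bp
  44→58: 14 bp
  58→78: 20 bp
  78→81: 3 bp
  81→11 (wrap): 83-81+11 = 13 bp

[3,4,4,6,9,10,13,14,20]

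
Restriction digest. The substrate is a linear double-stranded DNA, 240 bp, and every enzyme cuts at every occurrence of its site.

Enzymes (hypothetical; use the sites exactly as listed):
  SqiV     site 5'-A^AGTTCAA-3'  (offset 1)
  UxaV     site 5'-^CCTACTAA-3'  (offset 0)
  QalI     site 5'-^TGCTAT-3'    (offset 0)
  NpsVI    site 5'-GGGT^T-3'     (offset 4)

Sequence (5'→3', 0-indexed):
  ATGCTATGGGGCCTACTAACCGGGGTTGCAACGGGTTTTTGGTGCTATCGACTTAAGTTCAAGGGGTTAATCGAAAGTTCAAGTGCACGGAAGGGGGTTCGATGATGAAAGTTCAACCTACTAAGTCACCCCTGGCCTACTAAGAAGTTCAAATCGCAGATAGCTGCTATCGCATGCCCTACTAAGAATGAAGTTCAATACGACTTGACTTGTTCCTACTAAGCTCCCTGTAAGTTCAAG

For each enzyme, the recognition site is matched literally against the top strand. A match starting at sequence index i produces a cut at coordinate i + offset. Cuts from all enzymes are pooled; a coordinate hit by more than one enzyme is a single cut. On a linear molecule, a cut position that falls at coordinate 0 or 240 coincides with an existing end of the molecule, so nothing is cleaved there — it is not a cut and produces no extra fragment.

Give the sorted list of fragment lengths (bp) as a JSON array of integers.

Per-enzyme occurrences:
  SqiV (AAGTTCAA, off=1): starts [54, 74, 108, 144, 190, 231] → cuts [55, 75, 109, 145, 191, 232]
  UxaV (CCTACTAA, off=0): starts [11, 116, 135, 177, 214] → cuts [11, 116, 135, 177, 214]
  QalI (TGCTAT, off=0): starts [1, 42, 164] → cuts [1, 42, 164]
  NpsVI (GGGTT, off=4): starts [22, 32, 63, 94] → cuts [26, 36, 67, 98]

All cut coordinates (distinct, sorted): [1, 11, 26, 36, 42, 55, 67, 75, 98, 109, 116, 135, 145, 164, 177, 191, 214, 232]

Fragment lengths:
  [0,1): 1 bp
  [1,11): 10 bp
  [11,26): 15 bp
  [26,36): 10 bp
  [36,42): 6 bp
  [42,55): 13 bp
  [55,67): 12 bp
  [67,75): 8 bp
  [75,98): 23 bp
  [98,109): 11 bp
  [109,116): 7 bp
  [116,135): 19 bp
  [135,145): 10 bp
  [145,164): 19 bp
  [164,177): 13 bp
  [177,191): 14 bp
  [191,214): 23 bp
  [214,232): 18 bp
  [232,240): 8 bp

[1,6,7,8,8,10,10,10,11,12,13,13,14,15,18,19,19,23,23]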